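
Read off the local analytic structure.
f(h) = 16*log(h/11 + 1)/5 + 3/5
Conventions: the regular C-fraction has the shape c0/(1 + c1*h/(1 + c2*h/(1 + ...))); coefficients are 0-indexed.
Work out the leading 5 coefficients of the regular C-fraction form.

The regular C-fraction coefficients are [3/5, -16/33, 35/66, 1/770, 17/385].

Taylor coefficients (expand at 0): a_0 = 3/5, a_1 = 16/55, a_2 = -8/605, a_3 = 16/19965, a_4 = -4/73205.
c0 = a_0 = 3/5. Peel one level at a time: if S = 1 + c*h/S' with S'(0) = 1, then c is the h-coefficient of S and S' = c*h/(S - 1).
S_1 = c0/f = 1 + (-16/33)*h + (280/1089)*h^2 + ...; c1 = -16/33.
S_2 = c1*h/(S_1 - 1) = 1 + (35/66)*h + (-1/1452)*h^2 + ...; c2 = 35/66.
S_3 = c2*h/(S_2 - 1) = 1 + (1/770)*h + (-17/296450)*h^2 + ...; c3 = 1/770.
S_4 = c3*h/(S_3 - 1) = 1 + (17/385)*h + ...; c4 = 17/385.


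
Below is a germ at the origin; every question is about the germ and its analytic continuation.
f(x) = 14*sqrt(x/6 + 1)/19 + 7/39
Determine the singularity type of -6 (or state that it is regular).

The term (14/19)*sqrt(1 - x/(-6)) has argument 1 - -6/(-6) = 0 at -6: a square-root (algebraic, two-sheeted) branch point; the remaining terms are analytic or single-valued there.

The point is an algebraic (square-root) branch point.


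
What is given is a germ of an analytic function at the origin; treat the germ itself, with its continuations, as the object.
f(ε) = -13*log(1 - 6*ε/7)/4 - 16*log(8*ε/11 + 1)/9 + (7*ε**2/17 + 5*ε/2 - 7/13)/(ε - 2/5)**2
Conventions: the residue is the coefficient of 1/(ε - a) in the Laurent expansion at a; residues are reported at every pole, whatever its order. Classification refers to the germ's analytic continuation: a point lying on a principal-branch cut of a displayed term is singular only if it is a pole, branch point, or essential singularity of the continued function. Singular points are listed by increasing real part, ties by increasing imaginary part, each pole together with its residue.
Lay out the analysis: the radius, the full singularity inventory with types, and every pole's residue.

Denominator factor (ε - 2/5)^2: pole of order 2 at 2/5, modulus 2/5.
Branch term (-16/9)*log(1 - ε/(-11/8)): its argument vanishes at ε = -11/8, a logarithmic branch point, modulus 11/8.
Branch term (-13/4)*log(1 - ε/(7/6)): its argument vanishes at ε = 7/6, a logarithmic branch point, modulus 7/6.
The radius of convergence is the smallest modulus among the singular points: 2/5.
The branch terms are analytic at 2/5 and contribute nothing to the residue; only the rational part matters.
At the order-2 pole 2/5 set g(ε) = (ε - (2/5))^2*(rational part) = 7*ε**2/17 + 5*ε/2 - 7/13.
Order-2 pole: residue = g'(a); g'(2/5) = 481/170, so the residue is 481/170.
List the singular points by increasing real part (a conjugate pair: the negative imaginary part first).

Radius of convergence at 0: 2/5.
At -11/8: a logarithmic branch point.
At 2/5: a pole of order 2; residue 481/170.
At 7/6: a logarithmic branch point.


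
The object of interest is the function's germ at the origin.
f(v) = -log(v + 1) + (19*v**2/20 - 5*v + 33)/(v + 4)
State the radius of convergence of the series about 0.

Denominator factor (v + 4): pole of order 1 at -4, modulus 4.
Branch term (-1)*log(1 - v/(-1)): its argument vanishes at v = -1, a logarithmic branch point, modulus 1.
The radius of convergence is the smallest modulus among the singular points: 1.

The radius of convergence is 1.


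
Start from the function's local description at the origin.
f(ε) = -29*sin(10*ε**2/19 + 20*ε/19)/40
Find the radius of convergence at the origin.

The radius of convergence is infinite.

The factor -sin(10*ε**2/19 + 20*ε/19) is entire and contributes no finite singular point.
The polynomial part has no poles.
No finite singular points: the Taylor series at 0 converges everywhere.


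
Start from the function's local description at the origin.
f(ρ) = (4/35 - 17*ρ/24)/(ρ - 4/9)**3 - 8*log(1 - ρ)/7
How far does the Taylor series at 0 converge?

Denominator factor (ρ - 4/9)^3: pole of order 3 at 4/9, modulus 4/9.
Branch term (-8/7)*log(1 - ρ/(1)): its argument vanishes at ρ = 1, a logarithmic branch point, modulus 1.
The radius of convergence is the smallest modulus among the singular points: 4/9.

The radius of convergence is 4/9.


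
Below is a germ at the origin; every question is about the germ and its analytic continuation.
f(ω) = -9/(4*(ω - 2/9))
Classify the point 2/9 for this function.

The denominator factor ω - 2/9 vanishes at 2/9 and appears to the power 1; the numerator there equals -9/4, nonzero, and no other factor vanishes.
Hence a pole whose order is the multiplicity, 1.

The point is a pole of order 1.


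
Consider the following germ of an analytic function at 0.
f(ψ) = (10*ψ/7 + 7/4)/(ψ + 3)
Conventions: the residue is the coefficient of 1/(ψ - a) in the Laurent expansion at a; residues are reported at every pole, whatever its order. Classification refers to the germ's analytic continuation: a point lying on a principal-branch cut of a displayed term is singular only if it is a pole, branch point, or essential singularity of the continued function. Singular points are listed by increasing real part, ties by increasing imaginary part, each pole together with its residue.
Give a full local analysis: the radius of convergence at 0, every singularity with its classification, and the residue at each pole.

Denominator factor (ψ + 3): pole of order 1 at -3, modulus 3.
The radius of convergence is the smallest modulus among the singular points: 3.
At the order-1 pole -3 set g(ψ) = (ψ - (-3))*f(ψ) = 10*ψ/7 + 7/4.
Simple pole: residue = g(a) at a = -3, which is -71/28.

Radius of convergence at 0: 3.
At -3: a pole of order 1; residue -71/28.


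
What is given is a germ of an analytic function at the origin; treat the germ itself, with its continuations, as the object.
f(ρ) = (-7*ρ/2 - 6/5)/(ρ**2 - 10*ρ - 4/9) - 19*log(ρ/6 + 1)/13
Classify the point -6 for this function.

The point is a logarithmic branch point.

The term (-19/13)*log(1 - ρ/(-6)) has argument 1 - -6/(-6) = 0 at -6: a logarithmic (infinitely-sheeted) branch point; the remaining terms are analytic or single-valued there.


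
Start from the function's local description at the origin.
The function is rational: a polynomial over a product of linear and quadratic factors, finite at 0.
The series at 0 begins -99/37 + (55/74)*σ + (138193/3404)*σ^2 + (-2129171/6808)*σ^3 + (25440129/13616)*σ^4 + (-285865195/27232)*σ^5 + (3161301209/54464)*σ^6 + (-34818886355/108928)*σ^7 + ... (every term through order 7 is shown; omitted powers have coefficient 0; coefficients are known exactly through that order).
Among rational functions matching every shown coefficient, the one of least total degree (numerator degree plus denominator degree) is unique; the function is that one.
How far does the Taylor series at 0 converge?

No rational of total degree below 6 reproduces all 8 coefficients; solving the [2/4] Pade equations on them gives f(σ) = (-22*σ**2/23 - 4*σ - 18/37)/((σ + 2/11)*(σ + 1)**3), whose expansion matches every shown term.
Denominator factor (σ + 2/11): pole of order 1 at -2/11, modulus 2/11.
Denominator factor (σ + 1)^3: pole of order 3 at -1, modulus 1.
The radius of convergence is the smallest modulus among the singular points: 2/11.

The radius of convergence is 2/11.


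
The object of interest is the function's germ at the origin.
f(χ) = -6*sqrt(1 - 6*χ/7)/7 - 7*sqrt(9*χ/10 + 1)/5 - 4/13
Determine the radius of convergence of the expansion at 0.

Branch term (-6/7)*sqrt(1 - χ/(7/6)): its argument vanishes at χ = 7/6, a square-root branch point, modulus 7/6.
Branch term (-7/5)*sqrt(1 - χ/(-10/9)): its argument vanishes at χ = -10/9, a square-root branch point, modulus 10/9.
The radius of convergence is the smallest modulus among the singular points: 10/9.

The radius of convergence is 10/9.


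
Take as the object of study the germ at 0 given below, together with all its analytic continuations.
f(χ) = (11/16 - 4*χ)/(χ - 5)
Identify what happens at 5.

The denominator factor χ - 5 vanishes at 5 and appears to the power 1; the numerator there equals -309/16, nonzero, and no other factor vanishes.
Hence a pole whose order is the multiplicity, 1.

The point is a pole of order 1.


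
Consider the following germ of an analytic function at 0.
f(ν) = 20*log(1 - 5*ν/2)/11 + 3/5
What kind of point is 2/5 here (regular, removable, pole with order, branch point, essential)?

The point is a logarithmic branch point.

The term (20/11)*log(1 - ν/(2/5)) has argument 1 - 2/5/(2/5) = 0 at 2/5: a logarithmic (infinitely-sheeted) branch point; the remaining terms are analytic or single-valued there.


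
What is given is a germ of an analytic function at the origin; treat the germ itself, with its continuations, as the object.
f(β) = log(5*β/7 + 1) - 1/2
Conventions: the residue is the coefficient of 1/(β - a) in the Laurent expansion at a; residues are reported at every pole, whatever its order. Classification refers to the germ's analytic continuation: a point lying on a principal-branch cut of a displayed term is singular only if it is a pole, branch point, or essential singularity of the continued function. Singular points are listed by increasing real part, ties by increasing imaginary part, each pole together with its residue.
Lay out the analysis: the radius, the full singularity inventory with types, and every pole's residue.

Branch term (1)*log(1 - β/(-7/5)): its argument vanishes at β = -7/5, a logarithmic branch point, modulus 7/5.
The radius of convergence is the smallest modulus among the singular points: 7/5.

Radius of convergence at 0: 7/5.
At -7/5: a logarithmic branch point.


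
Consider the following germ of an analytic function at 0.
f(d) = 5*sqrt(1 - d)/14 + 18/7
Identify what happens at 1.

The term (5/14)*sqrt(1 - d/(1)) has argument 1 - 1/(1) = 0 at 1: a square-root (algebraic, two-sheeted) branch point; the remaining terms are analytic or single-valued there.

The point is an algebraic (square-root) branch point.


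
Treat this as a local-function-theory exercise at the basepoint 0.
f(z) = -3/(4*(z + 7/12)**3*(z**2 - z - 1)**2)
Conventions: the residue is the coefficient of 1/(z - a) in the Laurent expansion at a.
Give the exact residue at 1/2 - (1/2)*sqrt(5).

The factor z**2 - z - 1 splits as (z - a)(z - a') with a = 1/2 - (1/2)*sqrt(5), a' = 1/2 + (1/2)*sqrt(5). At the order-2 pole a set g(z) = (z - a)^2*f(z) = [-3/(4*(z + 7/12)**3)] / (z - a')^2.
Order-2 pole: residue = g'(a); g'(1/2 - (1/2)*sqrt(5)) = 2295475200/14641 + (25664187744/366025)*sqrt(5), so the residue is 2295475200/14641 + (25664187744/366025)*sqrt(5).

The residue is 2295475200/14641 + (25664187744/366025)*sqrt(5).


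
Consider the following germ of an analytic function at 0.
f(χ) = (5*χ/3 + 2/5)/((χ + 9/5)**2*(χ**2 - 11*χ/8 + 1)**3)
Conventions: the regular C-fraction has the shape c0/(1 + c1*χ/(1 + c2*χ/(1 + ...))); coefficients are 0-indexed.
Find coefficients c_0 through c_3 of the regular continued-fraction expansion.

The regular C-fraction coefficients are [10/81, -517/72, 3785/792, -7606673/14089284].

Taylor coefficients (expand at 0): a_0 = 10/81, a_1 = 2585/2916, a_2 = 74495/34992, a_3 = 21354695/7558272.
c0 = a_0 = 10/81. Peel one level at a time: if S = 1 + c*χ/S' with S'(0) = 1, then c is the χ-coefficient of S and S' = c*χ/(S - 1).
S_1 = c0/f = 1 + (-517/72)*χ + (177895/5184)*χ^2 + ...; c1 = -517/72.
S_2 = c1*χ/(S_1 - 1) = 1 + (3785/792)*χ + (38033365/14740704)*χ^2 + ...; c2 = 3785/792.
S_3 = c2*χ/(S_2 - 1) = 1 + (-7606673/14089284)*χ + ...; c3 = -7606673/14089284.


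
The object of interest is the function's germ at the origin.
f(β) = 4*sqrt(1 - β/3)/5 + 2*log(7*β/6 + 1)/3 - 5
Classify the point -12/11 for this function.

There is no denominator, hence no pole anywhere.
Branch term sqrt(1 - β/(3)): argument at -12/11 is 15/11, nonzero, so -12/11 is not its branch point (a point on a principal cut is still regular for the continued germ).
Branch term log(1 - β/(-6/7)): argument at -12/11 is -3/11, nonzero, so -12/11 is not its branch point (a point on a principal cut is still regular for the continued germ).
So the germ continues analytically to -12/11.

The point is a regular point.


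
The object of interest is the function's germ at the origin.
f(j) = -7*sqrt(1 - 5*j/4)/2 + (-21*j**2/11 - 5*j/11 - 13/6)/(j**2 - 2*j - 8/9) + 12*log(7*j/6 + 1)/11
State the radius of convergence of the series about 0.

Denominator factor (j**2 - 2*j - 8/9): discriminant 68/9, real irrational roots 1 + (1/3)*sqrt(17) and 1 - (1/3)*sqrt(17); poles of order 1, moduli 1 + (1/3)*sqrt(17) and -1 + (1/3)*sqrt(17).
Branch term (-7/2)*sqrt(1 - j/(4/5)): its argument vanishes at j = 4/5, a square-root branch point, modulus 4/5.
Branch term (12/11)*log(1 - j/(-6/7)): its argument vanishes at j = -6/7, a logarithmic branch point, modulus 6/7.
The radius of convergence is the smallest modulus among the singular points: -1 + (1/3)*sqrt(17).

The radius of convergence is -1 + (1/3)*sqrt(17).


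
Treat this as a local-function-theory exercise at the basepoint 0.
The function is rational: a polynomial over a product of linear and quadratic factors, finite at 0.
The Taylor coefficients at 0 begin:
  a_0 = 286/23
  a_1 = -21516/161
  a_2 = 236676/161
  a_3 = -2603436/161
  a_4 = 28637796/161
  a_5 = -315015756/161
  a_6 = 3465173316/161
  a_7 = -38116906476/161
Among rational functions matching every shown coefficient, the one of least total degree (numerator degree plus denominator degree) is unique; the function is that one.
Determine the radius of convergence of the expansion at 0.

No rational of total degree below 2 reproduces all 8 coefficients; solving the [1/1] Pade equations on them gives f(θ) = (2*θ/7 + 26/23)/(θ + 1/11), whose expansion matches every shown term.
Denominator factor (θ + 1/11): pole of order 1 at -1/11, modulus 1/11.
The radius of convergence is the smallest modulus among the singular points: 1/11.

The radius of convergence is 1/11.


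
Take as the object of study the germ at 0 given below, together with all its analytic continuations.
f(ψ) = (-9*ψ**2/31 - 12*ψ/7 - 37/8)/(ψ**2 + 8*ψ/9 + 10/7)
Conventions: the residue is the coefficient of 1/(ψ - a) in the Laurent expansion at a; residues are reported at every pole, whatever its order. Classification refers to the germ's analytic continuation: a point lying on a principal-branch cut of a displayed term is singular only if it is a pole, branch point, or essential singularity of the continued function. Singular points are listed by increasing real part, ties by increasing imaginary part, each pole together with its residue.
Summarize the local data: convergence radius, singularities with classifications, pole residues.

Denominator factor (ψ**2 + 8*ψ/9 + 10/7): discriminant -2792/567, complex-conjugate roots (-4/9) + ((1/63)*sqrt(4886))*i and (-4/9) - ((1/63)*sqrt(4886))*i; poles of order 1, moduli (1/7)*sqrt(70) and (1/7)*sqrt(70).
The radius of convergence is the smallest modulus among the singular points: (1/7)*sqrt(70).
The factor ψ**2 + 8*ψ/9 + 10/7 splits as (ψ - a)(ψ - a') with a = (-4/9) - ((1/63)*sqrt(4886))*i, a' = (-4/9) + ((1/63)*sqrt(4886))*i. At the order-1 pole a set g(ψ) = (ψ - a)*f(ψ) = [-9*ψ**2/31 - 12*ψ/7 - 37/8] / (ψ - a').
Simple pole: residue = g(a) at a = (-4/9) - ((1/63)*sqrt(4886))*i, which is (-158/217) - ((55669/2423456)*sqrt(4886))*i.
The factor ψ**2 + 8*ψ/9 + 10/7 splits as (ψ - a)(ψ - a') with a = (-4/9) + ((1/63)*sqrt(4886))*i, a' = (-4/9) - ((1/63)*sqrt(4886))*i. At the order-1 pole a set g(ψ) = (ψ - a)*f(ψ) = [-9*ψ**2/31 - 12*ψ/7 - 37/8] / (ψ - a').
Simple pole: residue = g(a) at a = (-4/9) + ((1/63)*sqrt(4886))*i, which is (-158/217) + ((55669/2423456)*sqrt(4886))*i.
List the singular points by increasing real part (a conjugate pair: the negative imaginary part first).

Radius of convergence at 0: (1/7)*sqrt(70).
At (-4/9) - ((1/63)*sqrt(4886))*i: a pole of order 1; residue (-158/217) - ((55669/2423456)*sqrt(4886))*i.
At (-4/9) + ((1/63)*sqrt(4886))*i: a pole of order 1; residue (-158/217) + ((55669/2423456)*sqrt(4886))*i.


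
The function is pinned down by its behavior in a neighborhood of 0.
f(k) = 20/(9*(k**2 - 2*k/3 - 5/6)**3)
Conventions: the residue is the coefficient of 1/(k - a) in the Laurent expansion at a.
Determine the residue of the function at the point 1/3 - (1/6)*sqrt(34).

The factor k**2 - 2*k/3 - 5/6 splits as (k - a)(k - a') with a = 1/3 - (1/6)*sqrt(34), a' = 1/3 + (1/6)*sqrt(34). At the order-3 pole a set g(k) = (k - a)^3*f(k) = [20/9] / (k - a')^3.
Order-3 pole: residue = g''(a)/2; g''(1/3 - (1/6)*sqrt(34)) = -(810/4913)*sqrt(34), so the residue is -(405/4913)*sqrt(34).

The residue is -(405/4913)*sqrt(34).


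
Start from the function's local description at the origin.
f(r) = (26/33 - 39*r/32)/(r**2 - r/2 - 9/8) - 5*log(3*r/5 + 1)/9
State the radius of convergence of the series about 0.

The radius of convergence is -1/4 + (1/4)*sqrt(19).

Denominator factor (r**2 - r/2 - 9/8): discriminant 19/4, real irrational roots 1/4 + (1/4)*sqrt(19) and 1/4 - (1/4)*sqrt(19); poles of order 1, moduli 1/4 + (1/4)*sqrt(19) and -1/4 + (1/4)*sqrt(19).
Branch term (-5/9)*log(1 - r/(-5/3)): its argument vanishes at r = -5/3, a logarithmic branch point, modulus 5/3.
The radius of convergence is the smallest modulus among the singular points: -1/4 + (1/4)*sqrt(19).


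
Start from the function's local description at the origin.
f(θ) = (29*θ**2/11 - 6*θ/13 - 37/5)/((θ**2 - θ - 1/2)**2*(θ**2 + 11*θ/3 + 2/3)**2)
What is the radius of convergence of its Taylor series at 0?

The radius of convergence is 11/6 - (1/6)*sqrt(97).

Denominator factor (θ**2 + 11*θ/3 + 2/3)^2: discriminant 97/9, real irrational roots -11/6 + (1/6)*sqrt(97) and -11/6 - (1/6)*sqrt(97); poles of order 2, moduli 11/6 - (1/6)*sqrt(97) and 11/6 + (1/6)*sqrt(97).
Denominator factor (θ**2 - θ - 1/2)^2: discriminant 3, real irrational roots 1/2 + (1/2)*sqrt(3) and 1/2 - (1/2)*sqrt(3); poles of order 2, moduli 1/2 + (1/2)*sqrt(3) and -1/2 + (1/2)*sqrt(3).
The radius of convergence is the smallest modulus among the singular points: 11/6 - (1/6)*sqrt(97).


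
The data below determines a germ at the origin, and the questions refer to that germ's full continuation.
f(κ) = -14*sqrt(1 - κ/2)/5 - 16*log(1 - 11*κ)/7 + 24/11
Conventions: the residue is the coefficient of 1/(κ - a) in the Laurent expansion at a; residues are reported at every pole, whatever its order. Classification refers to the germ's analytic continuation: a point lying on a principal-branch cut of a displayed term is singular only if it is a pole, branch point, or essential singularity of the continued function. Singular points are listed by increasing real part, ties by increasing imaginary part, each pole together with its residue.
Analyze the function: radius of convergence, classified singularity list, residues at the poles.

Radius of convergence at 0: 1/11.
At 1/11: a logarithmic branch point.
At 2: an algebraic (square-root) branch point.

Branch term (-14/5)*sqrt(1 - κ/(2)): its argument vanishes at κ = 2, a square-root branch point, modulus 2.
Branch term (-16/7)*log(1 - κ/(1/11)): its argument vanishes at κ = 1/11, a logarithmic branch point, modulus 1/11.
The radius of convergence is the smallest modulus among the singular points: 1/11.
List the singular points by increasing real part (a conjugate pair: the negative imaginary part first).


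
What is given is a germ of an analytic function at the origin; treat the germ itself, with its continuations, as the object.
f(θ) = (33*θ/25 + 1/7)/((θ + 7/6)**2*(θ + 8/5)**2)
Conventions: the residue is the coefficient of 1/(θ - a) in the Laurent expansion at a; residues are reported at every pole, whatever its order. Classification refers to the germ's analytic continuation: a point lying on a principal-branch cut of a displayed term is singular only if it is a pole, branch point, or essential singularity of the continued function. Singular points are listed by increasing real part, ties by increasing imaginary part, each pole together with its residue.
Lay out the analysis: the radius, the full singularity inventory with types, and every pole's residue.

Radius of convergence at 0: 7/6.
At -8/5: a pole of order 2; residue -636228/15379.
At -7/6: a pole of order 2; residue 636228/15379.

Denominator factor (θ + 7/6)^2: pole of order 2 at -7/6, modulus 7/6.
Denominator factor (θ + 8/5)^2: pole of order 2 at -8/5, modulus 8/5.
The radius of convergence is the smallest modulus among the singular points: 7/6.
At the order-2 pole -8/5 set g(θ) = (θ - (-8/5))^2*f(θ) = (33*θ/25 + 1/7)/(θ + 7/6)**2.
Order-2 pole: residue = g'(a); g'(-8/5) = -636228/15379, so the residue is -636228/15379.
At the order-2 pole -7/6 set g(θ) = (θ - (-7/6))^2*f(θ) = (33*θ/25 + 1/7)/(θ + 8/5)**2.
Order-2 pole: residue = g'(a); g'(-7/6) = 636228/15379, so the residue is 636228/15379.
List the singular points by increasing real part (a conjugate pair: the negative imaginary part first).


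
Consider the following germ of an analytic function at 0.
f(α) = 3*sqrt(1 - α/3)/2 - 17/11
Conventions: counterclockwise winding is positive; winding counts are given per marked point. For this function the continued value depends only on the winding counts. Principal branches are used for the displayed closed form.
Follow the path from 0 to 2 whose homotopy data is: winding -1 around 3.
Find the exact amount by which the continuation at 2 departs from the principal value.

Continued minus principal equals -sqrt(3).

The rational part is single-valued and drops out of the difference; each branch term changes only by its own monodromy.
(3/2)*sqrt(1 - α/(3)): winding -1 is odd, the square root flips sign, contributing -2*(3/2)*sqrt(1 - (2)/(3)) = -2*(3/2)*sqrt(1/3) = -sqrt(3).
Summing the contributions at α = 2 gives -sqrt(3).


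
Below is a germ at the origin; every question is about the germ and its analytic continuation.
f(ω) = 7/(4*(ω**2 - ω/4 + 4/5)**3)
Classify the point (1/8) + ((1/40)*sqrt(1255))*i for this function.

The point is a pole of order 3.

The denominator factor ω**2 - ω/4 + 4/5 vanishes at (1/8) + ((1/40)*sqrt(1255))*i and appears to the power 3; the numerator there equals 7/4, nonzero, and no other factor vanishes.
Hence a pole whose order is the multiplicity, 3.


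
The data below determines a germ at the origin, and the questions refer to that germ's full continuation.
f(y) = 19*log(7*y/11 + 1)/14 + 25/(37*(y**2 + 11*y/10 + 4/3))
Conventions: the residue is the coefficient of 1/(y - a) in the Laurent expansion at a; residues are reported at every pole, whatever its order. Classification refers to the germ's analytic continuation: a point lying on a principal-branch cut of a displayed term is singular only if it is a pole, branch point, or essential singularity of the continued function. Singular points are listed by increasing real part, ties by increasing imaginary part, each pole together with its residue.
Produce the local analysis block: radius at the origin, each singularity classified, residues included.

Radius of convergence at 0: (2/3)*sqrt(3).
At -11/7: a logarithmic branch point.
At (-11/20) - ((1/60)*sqrt(3711))*i: a pole of order 1; residue ((250/45769)*sqrt(3711))*i.
At (-11/20) + ((1/60)*sqrt(3711))*i: a pole of order 1; residue -((250/45769)*sqrt(3711))*i.

Denominator factor (y**2 + 11*y/10 + 4/3): discriminant -1237/300, complex-conjugate roots (-11/20) + ((1/60)*sqrt(3711))*i and (-11/20) - ((1/60)*sqrt(3711))*i; poles of order 1, moduli (2/3)*sqrt(3) and (2/3)*sqrt(3).
Branch term (19/14)*log(1 - y/(-11/7)): its argument vanishes at y = -11/7, a logarithmic branch point, modulus 11/7.
The radius of convergence is the smallest modulus among the singular points: (2/3)*sqrt(3).
The branch term is analytic at (-11/20) - ((1/60)*sqrt(3711))*i and contributes nothing to the residue; only the rational part matters.
The factor y**2 + 11*y/10 + 4/3 splits as (y - a)(y - a') with a = (-11/20) - ((1/60)*sqrt(3711))*i, a' = (-11/20) + ((1/60)*sqrt(3711))*i. At the order-1 pole a set g(y) = (y - a)*(rational part) = [25/37] / (y - a').
Simple pole: residue = g(a) at a = (-11/20) - ((1/60)*sqrt(3711))*i, which is ((250/45769)*sqrt(3711))*i.
The branch term is analytic at (-11/20) + ((1/60)*sqrt(3711))*i and contributes nothing to the residue; only the rational part matters.
The factor y**2 + 11*y/10 + 4/3 splits as (y - a)(y - a') with a = (-11/20) + ((1/60)*sqrt(3711))*i, a' = (-11/20) - ((1/60)*sqrt(3711))*i. At the order-1 pole a set g(y) = (y - a)*(rational part) = [25/37] / (y - a').
Simple pole: residue = g(a) at a = (-11/20) + ((1/60)*sqrt(3711))*i, which is -((250/45769)*sqrt(3711))*i.
List the singular points by increasing real part (a conjugate pair: the negative imaginary part first).


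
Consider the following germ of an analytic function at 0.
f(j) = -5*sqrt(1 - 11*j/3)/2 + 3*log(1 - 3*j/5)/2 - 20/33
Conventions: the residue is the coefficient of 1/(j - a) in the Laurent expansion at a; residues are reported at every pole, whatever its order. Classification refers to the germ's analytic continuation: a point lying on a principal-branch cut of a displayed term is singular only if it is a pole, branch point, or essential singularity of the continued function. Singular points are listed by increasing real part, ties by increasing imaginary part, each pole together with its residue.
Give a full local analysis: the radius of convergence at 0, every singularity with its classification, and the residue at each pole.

Radius of convergence at 0: 3/11.
At 3/11: an algebraic (square-root) branch point.
At 5/3: a logarithmic branch point.

Branch term (3/2)*log(1 - j/(5/3)): its argument vanishes at j = 5/3, a logarithmic branch point, modulus 5/3.
Branch term (-5/2)*sqrt(1 - j/(3/11)): its argument vanishes at j = 3/11, a square-root branch point, modulus 3/11.
The radius of convergence is the smallest modulus among the singular points: 3/11.
List the singular points by increasing real part (a conjugate pair: the negative imaginary part first).


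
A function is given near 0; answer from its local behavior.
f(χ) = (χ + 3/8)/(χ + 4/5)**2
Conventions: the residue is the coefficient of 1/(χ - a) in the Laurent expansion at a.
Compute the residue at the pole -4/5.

The residue is 1.

At the order-2 pole -4/5 set g(χ) = (χ - (-4/5))^2*f(χ) = χ + 3/8.
Order-2 pole: residue = g'(a); g'(-4/5) = 1, so the residue is 1.


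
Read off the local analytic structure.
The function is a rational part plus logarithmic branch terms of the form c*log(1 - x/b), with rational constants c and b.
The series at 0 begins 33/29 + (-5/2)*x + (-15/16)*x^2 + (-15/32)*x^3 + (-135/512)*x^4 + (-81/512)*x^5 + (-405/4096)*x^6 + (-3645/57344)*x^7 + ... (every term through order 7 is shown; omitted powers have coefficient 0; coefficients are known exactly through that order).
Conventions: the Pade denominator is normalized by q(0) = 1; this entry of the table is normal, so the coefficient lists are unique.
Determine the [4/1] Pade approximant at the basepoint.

Taylor coefficients needed (read off): a_0 = 33/29, a_1 = -5/2, a_2 = -15/16, a_3 = -15/32, a_4 = -135/512, a_5 = -81/512.
Write the denominator as Q(x) = 1 + q1*x. Requiring Q*f - P = O(x^6) with deg P <= 4 kills the coefficients of x^5..x^5 in Q*f:
  x^5: a_5 + q1*a_4 = 0, i.e. -81/512 + (-135/512)*q1 = 0.
Solving this linear system: q1 = -3/5.
The numerator is Q*f truncated at degree 4: P0 = a_0 = 33/29; P1 = a_1 + q1*a_0 = -923/290; P2 = a_2 + q1*a_1 = 9/16; P3 = a_3 + q1*a_2 = 3/32; P4 = a_4 + q1*a_3 = 9/512.

The Pade approximant has numerator coefficients [33/29, -923/290, 9/16, 3/32, 9/512]; denominator coefficients [1, -3/5].


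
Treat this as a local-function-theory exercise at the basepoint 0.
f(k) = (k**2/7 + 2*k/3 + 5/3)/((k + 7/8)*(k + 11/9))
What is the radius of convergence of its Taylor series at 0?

Denominator factor (k + 11/9): pole of order 1 at -11/9, modulus 11/9.
Denominator factor (k + 7/8): pole of order 1 at -7/8, modulus 7/8.
The radius of convergence is the smallest modulus among the singular points: 7/8.

The radius of convergence is 7/8.


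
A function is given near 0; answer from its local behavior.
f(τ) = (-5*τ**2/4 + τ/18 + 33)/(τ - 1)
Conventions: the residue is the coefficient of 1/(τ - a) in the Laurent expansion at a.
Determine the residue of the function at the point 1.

At the order-1 pole 1 set g(τ) = (τ - (1))*f(τ) = -5*τ**2/4 + τ/18 + 33.
Simple pole: residue = g(a) at a = 1, which is 1145/36.

The residue is 1145/36.


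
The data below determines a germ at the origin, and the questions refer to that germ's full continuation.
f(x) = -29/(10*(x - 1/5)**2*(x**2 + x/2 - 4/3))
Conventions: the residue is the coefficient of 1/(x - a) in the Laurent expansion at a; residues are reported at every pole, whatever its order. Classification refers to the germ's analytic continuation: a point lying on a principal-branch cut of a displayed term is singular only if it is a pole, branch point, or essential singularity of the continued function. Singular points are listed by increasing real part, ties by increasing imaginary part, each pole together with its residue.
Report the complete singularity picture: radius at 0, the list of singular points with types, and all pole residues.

Radius of convergence at 0: 1/5.
At -1/4 - (1/12)*sqrt(201): a pole of order 1; residue -58725/64082 + (417165/4293494)*sqrt(201).
At 1/5: a pole of order 2; residue 58725/32041.
At -1/4 + (1/12)*sqrt(201): a pole of order 1; residue -58725/64082 - (417165/4293494)*sqrt(201).

Denominator factor (x - 1/5)^2: pole of order 2 at 1/5, modulus 1/5.
Denominator factor (x**2 + x/2 - 4/3): discriminant 67/12, real irrational roots -1/4 + (1/12)*sqrt(201) and -1/4 - (1/12)*sqrt(201); poles of order 1, moduli -1/4 + (1/12)*sqrt(201) and 1/4 + (1/12)*sqrt(201).
The radius of convergence is the smallest modulus among the singular points: 1/5.
The factor x**2 + x/2 - 4/3 splits as (x - a)(x - a') with a = -1/4 - (1/12)*sqrt(201), a' = -1/4 + (1/12)*sqrt(201). At the order-1 pole a set g(x) = (x - a)*f(x) = [-29/(10*(x - 1/5)**2)] / (x - a').
Simple pole: residue = g(a) at a = -1/4 - (1/12)*sqrt(201), which is -58725/64082 + (417165/4293494)*sqrt(201).
At the order-2 pole 1/5 set g(x) = (x - (1/5))^2*f(x) = -29/(10*(x**2 + x/2 - 4/3)).
Order-2 pole: residue = g'(a); g'(1/5) = 58725/32041, so the residue is 58725/32041.
The factor x**2 + x/2 - 4/3 splits as (x - a)(x - a') with a = -1/4 + (1/12)*sqrt(201), a' = -1/4 - (1/12)*sqrt(201). At the order-1 pole a set g(x) = (x - a)*f(x) = [-29/(10*(x - 1/5)**2)] / (x - a').
Simple pole: residue = g(a) at a = -1/4 + (1/12)*sqrt(201), which is -58725/64082 - (417165/4293494)*sqrt(201).
List the singular points by increasing real part (a conjugate pair: the negative imaginary part first).


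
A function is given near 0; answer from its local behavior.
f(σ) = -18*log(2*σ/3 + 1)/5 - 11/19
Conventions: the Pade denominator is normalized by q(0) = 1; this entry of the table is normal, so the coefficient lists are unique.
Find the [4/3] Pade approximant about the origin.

The Pade approximant has numerator coefficients [-11/19, -2036/665, -4316/1995, -6736/17955, -8/1575]; denominator coefficients [1, 8/7, 8/21, 32/945].

Taylor coefficients needed (expand at 0): a_0 = -11/19, a_1 = -12/5, a_2 = 4/5, a_3 = -16/45, a_4 = 8/45, a_5 = -64/675, a_6 = 64/1215, a_7 = -256/8505.
Write the denominator as Q(σ) = 1 + q1*σ + q2*σ^2 + q3*σ^3. Requiring Q*f - P = O(σ^8) with deg P <= 4 kills the coefficients of σ^5..σ^7 in Q*f:
  σ^5: a_5 + q1*a_4 + q2*a_3 + q3*a_2 = 0, i.e. -64/675 + (8/45)*q1 + (-16/45)*q2 + (4/5)*q3 = 0.
  σ^6: a_6 + q1*a_5 + q2*a_4 + q3*a_3 = 0, i.e. 64/1215 + (-64/675)*q1 + (8/45)*q2 + (-16/45)*q3 = 0.
  σ^7: a_7 + q1*a_6 + q2*a_5 + q3*a_4 = 0, i.e. -256/8505 + (64/1215)*q1 + (-64/675)*q2 + (8/45)*q3 = 0.
Solving this linear system: q1 = 8/7, q2 = 8/21, q3 = 32/945.
The numerator is Q*f truncated at degree 4: P0 = a_0 = -11/19; P1 = a_1 + q1*a_0 = -2036/665; P2 = a_2 + q1*a_1 + q2*a_0 = -4316/1995; P3 = a_3 + q1*a_2 + q2*a_1 + q3*a_0 = -6736/17955; P4 = a_4 + q1*a_3 + q2*a_2 + q3*a_1 = -8/1575.


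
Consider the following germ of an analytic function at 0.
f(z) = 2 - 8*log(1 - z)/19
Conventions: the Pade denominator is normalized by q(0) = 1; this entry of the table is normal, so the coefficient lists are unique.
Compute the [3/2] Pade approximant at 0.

Taylor coefficients needed (expand at 0): a_0 = 2, a_1 = 8/19, a_2 = 4/19, a_3 = 8/57, a_4 = 2/19, a_5 = 8/95.
Write the denominator as Q(z) = 1 + q1*z + q2*z^2. Requiring Q*f - P = O(z^6) with deg P <= 3 kills the coefficients of z^4..z^5 in Q*f:
  z^4: a_4 + q1*a_3 + q2*a_2 = 0, i.e. 2/19 + (8/57)*q1 + (4/19)*q2 = 0.
  z^5: a_5 + q1*a_4 + q2*a_3 = 0, i.e. 8/95 + (2/19)*q1 + (8/57)*q2 = 0.
Solving this linear system: q1 = -6/5, q2 = 3/10.
The numerator is Q*f truncated at degree 3: P0 = a_0 = 2; P1 = a_1 + q1*a_0 = -188/95; P2 = a_2 + q1*a_1 + q2*a_0 = 29/95; P3 = a_3 + q1*a_2 + q2*a_1 = 4/285.

The Pade approximant has numerator coefficients [2, -188/95, 29/95, 4/285]; denominator coefficients [1, -6/5, 3/10].


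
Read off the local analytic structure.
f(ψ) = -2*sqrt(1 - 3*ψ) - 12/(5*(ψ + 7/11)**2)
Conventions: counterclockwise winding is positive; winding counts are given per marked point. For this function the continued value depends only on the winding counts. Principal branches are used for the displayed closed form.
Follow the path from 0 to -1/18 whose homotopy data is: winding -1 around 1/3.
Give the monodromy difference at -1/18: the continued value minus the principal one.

The rational part is single-valued and drops out of the difference; each branch term changes only by its own monodromy.
(-2)*sqrt(1 - ψ/(1/3)): winding -1 is odd, the square root flips sign, contributing -2*(-2)*sqrt(1 - (-1/18)/(1/3)) = -2*(-2)*sqrt(7/6) = (2/3)*sqrt(42).
Summing the contributions at ψ = -1/18 gives (2/3)*sqrt(42).

Continued minus principal equals (2/3)*sqrt(42).


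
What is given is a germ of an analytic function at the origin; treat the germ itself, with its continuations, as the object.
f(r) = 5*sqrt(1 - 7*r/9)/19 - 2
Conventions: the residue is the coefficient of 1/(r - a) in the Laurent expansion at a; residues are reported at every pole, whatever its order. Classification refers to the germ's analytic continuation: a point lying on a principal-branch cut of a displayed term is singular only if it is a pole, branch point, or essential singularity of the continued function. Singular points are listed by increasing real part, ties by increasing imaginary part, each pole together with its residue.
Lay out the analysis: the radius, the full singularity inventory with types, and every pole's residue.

Radius of convergence at 0: 9/7.
At 9/7: an algebraic (square-root) branch point.

Branch term (5/19)*sqrt(1 - r/(9/7)): its argument vanishes at r = 9/7, a square-root branch point, modulus 9/7.
The radius of convergence is the smallest modulus among the singular points: 9/7.


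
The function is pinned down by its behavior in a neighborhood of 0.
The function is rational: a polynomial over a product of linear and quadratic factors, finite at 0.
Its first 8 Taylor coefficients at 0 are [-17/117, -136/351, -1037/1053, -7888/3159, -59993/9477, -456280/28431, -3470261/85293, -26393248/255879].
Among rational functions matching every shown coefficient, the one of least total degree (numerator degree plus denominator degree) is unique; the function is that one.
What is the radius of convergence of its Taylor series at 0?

No rational of total degree below 2 reproduces all 8 coefficients; solving the [0/2] Pade equations on them gives f(n) = -17/(39*(n**2 - 8*n + 3)), whose expansion matches every shown term.
Denominator factor (n**2 - 8*n + 3): discriminant 52, real irrational roots 4 + sqrt(13) and 4 - sqrt(13); poles of order 1, moduli 4 + sqrt(13) and 4 - sqrt(13).
The radius of convergence is the smallest modulus among the singular points: 4 - sqrt(13).

The radius of convergence is 4 - sqrt(13).


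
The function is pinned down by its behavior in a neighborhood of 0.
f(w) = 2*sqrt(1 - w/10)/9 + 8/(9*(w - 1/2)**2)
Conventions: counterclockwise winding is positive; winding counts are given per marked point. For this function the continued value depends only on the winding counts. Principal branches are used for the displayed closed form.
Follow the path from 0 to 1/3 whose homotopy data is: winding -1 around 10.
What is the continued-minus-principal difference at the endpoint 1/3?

The rational part is single-valued and drops out of the difference; each branch term changes only by its own monodromy.
(2/9)*sqrt(1 - w/(10)): winding -1 is odd, the square root flips sign, contributing -2*(2/9)*sqrt(1 - (1/3)/(10)) = -2*(2/9)*sqrt(29/30) = -(2/135)*sqrt(870).
Summing the contributions at w = 1/3 gives -(2/135)*sqrt(870).

Continued minus principal equals -(2/135)*sqrt(870).


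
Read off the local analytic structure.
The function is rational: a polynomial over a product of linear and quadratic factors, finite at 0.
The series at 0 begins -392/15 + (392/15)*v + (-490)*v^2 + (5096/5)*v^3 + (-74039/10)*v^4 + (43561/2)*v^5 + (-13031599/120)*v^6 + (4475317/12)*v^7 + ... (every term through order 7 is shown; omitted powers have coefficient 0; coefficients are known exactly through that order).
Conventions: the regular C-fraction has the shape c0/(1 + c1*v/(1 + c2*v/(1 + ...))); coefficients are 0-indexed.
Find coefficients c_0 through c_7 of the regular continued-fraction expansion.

Taylor coefficients (read off): a_0 = -392/15, a_1 = 392/15, a_2 = -490, a_3 = 5096/5, a_4 = -74039/10, a_5 = 43561/2, a_6 = -13031599/120, a_7 = 4475317/12.
c0 = a_0 = -392/15. Peel one level at a time: if S = 1 + c*v/S' with S'(0) = 1, then c is the v-coefficient of S and S' = c*v/(S - 1).
S_1 = c0/f = 1 + (1)*v + (-71/4)*v^2 + ...; c1 = 1.
S_2 = c1*v/(S_1 - 1) = 1 + (71/4)*v + (5001/16)*v^2 + ...; c2 = 71/4.
S_3 = c2*v/(S_2 - 1) = 1 + (-5001/284)*v + (25944/5041)*v^2 + ...; c3 = -5001/284.
S_4 = c3*v/(S_3 - 1) = 1 + (34592/118357)*v + (-405568/2778889)*v^2 + ...; c4 = 34592/118357.
S_5 = c4*v/(S_4 - 1) = 1 + (899854/1802027)*v + (-14855330/3505683)*v^2 + ...; c5 = 899854/1802027.
S_6 = c5*v/(S_5 - 1) = 1 + (174393205/20550891)*v + (24803287999/361418121)*v^2 + ...; c6 = 174393205/20550891.
S_7 = c6*v/(S_6 - 1) = 1 + (-46892699/5798355)*v + ...; c7 = -46892699/5798355.

The regular C-fraction coefficients are [-392/15, 1, 71/4, -5001/284, 34592/118357, 899854/1802027, 174393205/20550891, -46892699/5798355].


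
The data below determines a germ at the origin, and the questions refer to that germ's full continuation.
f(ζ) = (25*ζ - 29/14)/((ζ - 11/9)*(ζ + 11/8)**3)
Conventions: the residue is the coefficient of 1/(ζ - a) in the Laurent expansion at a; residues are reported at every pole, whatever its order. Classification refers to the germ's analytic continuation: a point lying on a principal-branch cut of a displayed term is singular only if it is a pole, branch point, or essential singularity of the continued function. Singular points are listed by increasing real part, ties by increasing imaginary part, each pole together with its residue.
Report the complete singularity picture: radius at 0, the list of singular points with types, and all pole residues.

Denominator factor (ζ + 11/8)^3: pole of order 3 at -11/8, modulus 11/8.
Denominator factor (ζ - 11/9): pole of order 1 at 11/9, modulus 11/9.
The radius of convergence is the smallest modulus among the singular points: 11/9.
At the order-3 pole -11/8 set g(ζ) = (ζ - (-11/8))^3*f(ζ) = (25*ζ - 29/14)/(ζ - 11/9).
Order-3 pole: residue = g''(a)/2; g''(-11/8) = -148843008/45774421, so the residue is -74421504/45774421.
At the order-1 pole 11/9 set g(ζ) = (ζ - (11/9))*f(ζ) = (25*ζ - 29/14)/(ζ + 11/8)**3.
Simple pole: residue = g(a) at a = 11/9, which is 74421504/45774421.
List the singular points by increasing real part (a conjugate pair: the negative imaginary part first).

Radius of convergence at 0: 11/9.
At -11/8: a pole of order 3; residue -74421504/45774421.
At 11/9: a pole of order 1; residue 74421504/45774421.
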